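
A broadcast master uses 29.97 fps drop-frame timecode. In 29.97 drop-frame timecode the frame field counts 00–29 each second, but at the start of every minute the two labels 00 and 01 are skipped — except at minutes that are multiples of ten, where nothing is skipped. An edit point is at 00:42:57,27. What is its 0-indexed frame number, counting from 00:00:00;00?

77261

As if non-drop at 30 labels/s: (0 × 3600 + 42 × 60 + 57) × 30 + 27 = 77337.
Minute boundaries passed: 42; those not divisible by 10: 42 − 4 = 38; dropped labels = 2 × 38 = 76.
Actual frame index = 77337 − 76 = 77261.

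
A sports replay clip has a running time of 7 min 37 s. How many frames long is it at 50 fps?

7 min 37 s = 457 s.
Frames = 457 × 50 = 22850.

22850 frames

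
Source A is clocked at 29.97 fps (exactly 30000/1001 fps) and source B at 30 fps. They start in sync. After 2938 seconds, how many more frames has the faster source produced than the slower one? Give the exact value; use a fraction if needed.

6780/77 frames

A emits 30000/1001 × 2938 = 6780000/77 frames; B emits 30 × 2938 = 88140.
Difference = 6780/77 frames (≈ 88.0519); B is ahead of A.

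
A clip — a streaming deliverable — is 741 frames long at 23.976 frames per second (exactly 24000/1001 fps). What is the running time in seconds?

Running time = 741 / (24000/1001) = 30.905875 s.

30.905875 seconds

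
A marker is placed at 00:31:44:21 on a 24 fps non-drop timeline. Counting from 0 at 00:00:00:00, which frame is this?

45717

Total seconds to the label: (0 × 3600 + 31 × 60 + 44) = 1904.
Frame index = 1904 × 24 + 21 = 45717.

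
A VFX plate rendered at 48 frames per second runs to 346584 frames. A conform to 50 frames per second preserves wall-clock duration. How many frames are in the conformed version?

Target frames = source frames × (target rate / source rate) = 346584 × (50)/(48) = 346584 × 25/24 = 361025.

361025 frames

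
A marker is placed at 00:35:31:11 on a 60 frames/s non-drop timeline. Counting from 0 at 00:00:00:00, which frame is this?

frame 127871

Total seconds to the label: (0 × 3600 + 35 × 60 + 31) = 2131.
Frame index = 2131 × 60 + 11 = 127871.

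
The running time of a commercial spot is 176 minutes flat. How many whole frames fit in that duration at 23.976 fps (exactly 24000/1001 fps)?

253186 frames

176 min = 10560 s.
Frames = 10560 × 24000/1001 = 23040000/91 ≈ 253186.8132.
Complete frames: 253186.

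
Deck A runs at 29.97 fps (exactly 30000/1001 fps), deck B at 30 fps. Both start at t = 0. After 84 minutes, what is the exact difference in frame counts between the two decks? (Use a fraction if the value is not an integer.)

21600/143 frames

84 min = 5040 s.
A emits 30000/1001 × 5040 = 21600000/143 frames; B emits 30 × 5040 = 151200.
Difference = 21600/143 frames (≈ 151.0490); B is ahead of A.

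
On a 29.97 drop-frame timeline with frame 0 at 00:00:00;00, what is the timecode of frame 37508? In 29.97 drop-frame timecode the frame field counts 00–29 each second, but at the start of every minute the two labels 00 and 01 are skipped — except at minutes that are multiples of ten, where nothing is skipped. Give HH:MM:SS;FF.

Ten DF minutes hold 17982 frames, so frame 37508 lies in block 2 (frames 35964–53945) with 1544 frames into that block.
The block's first minute is 1800 frames and the rest 1798 each; 1544 frames reaches minute 0, so 2 × 18 + 0 × 2 = 36 labels have been skipped so far.
Adding those back, label number 37508 + 36 = 37544 at 30 labels/s is 1251 s + 14 f = 0 h 20 min 51 s frame 14, i.e. 00:20:51;14.

00:20:51;14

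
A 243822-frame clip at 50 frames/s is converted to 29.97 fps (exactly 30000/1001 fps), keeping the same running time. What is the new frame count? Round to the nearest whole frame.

Frames at target rate = 243822 × (30000/1001) / (50) = 146293200/1001 ≈ 146147.053.
Nearest whole frame: 146147.

146147 frames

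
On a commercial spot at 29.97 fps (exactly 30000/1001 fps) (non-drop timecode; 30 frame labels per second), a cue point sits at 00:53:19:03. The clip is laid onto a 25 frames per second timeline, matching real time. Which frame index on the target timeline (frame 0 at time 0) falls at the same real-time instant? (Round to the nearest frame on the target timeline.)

Source frame index: (0×3600 + 53×60 + 19) × 30 + 3 = 95973.
Real time: 95973 / (30000/1001) = 32022991/10000 s.
Target frame: (32022991/10000) × (25) = 32022991/400 ≈ 80057.477 → 80057.

frame 80057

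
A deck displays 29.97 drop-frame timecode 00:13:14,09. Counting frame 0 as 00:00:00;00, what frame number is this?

Complete 10-minute blocks: 1, each 17982 frames → 17982.
Remaining 3 whole minutes in the current block: 1800 + 2 × 1798 = 5396 frames.
Within the current minute: 14 × 30 + 9 − 2 = 427 (labels ;00/;01 skipped at this minute). Total = 17982 + 5396 + 427 = 23805.

23805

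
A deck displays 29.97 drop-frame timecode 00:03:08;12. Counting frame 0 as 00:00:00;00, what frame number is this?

Complete 10-minute blocks: 0, each 17982 frames → 0.
Remaining 3 whole minutes in the current block: 1800 + 2 × 1798 = 5396 frames.
Within the current minute: 8 × 30 + 12 − 2 = 250 (labels ;00/;01 skipped at this minute). Total = 0 + 5396 + 250 = 5646.

5646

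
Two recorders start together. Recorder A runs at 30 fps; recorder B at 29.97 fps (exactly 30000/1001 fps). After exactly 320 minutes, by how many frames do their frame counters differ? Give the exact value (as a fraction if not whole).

320 min = 19200 s.
A emits 30 × 19200 = 576000 frames; B emits 30000/1001 × 19200 = 576000000/1001.
Difference = 576000/1001 frames (≈ 575.4246); B is behind A.

576000/1001 frames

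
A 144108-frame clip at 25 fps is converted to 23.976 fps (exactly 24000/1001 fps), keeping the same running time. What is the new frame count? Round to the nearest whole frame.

138205 frames

Frames at target rate = 144108 × (24000/1001) / (25) = 138343680/1001 ≈ 138205.475.
Nearest whole frame: 138205.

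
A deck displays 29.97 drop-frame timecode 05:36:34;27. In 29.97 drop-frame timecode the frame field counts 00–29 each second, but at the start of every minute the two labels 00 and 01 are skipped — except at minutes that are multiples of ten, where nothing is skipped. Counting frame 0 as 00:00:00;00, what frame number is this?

605241

Complete 10-minute blocks: 33, each 17982 frames → 593406.
Remaining 6 whole minutes in the current block: 1800 + 5 × 1798 = 10790 frames.
Within the current minute: 34 × 30 + 27 − 2 = 1045 (labels ;00/;01 skipped at this minute). Total = 593406 + 10790 + 1045 = 605241.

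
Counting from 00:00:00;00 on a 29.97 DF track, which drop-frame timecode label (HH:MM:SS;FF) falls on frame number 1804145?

Each 10-minute DF block holds 10 × 60 × 30 − 9 × 2 = 17982 frames. 1804145 ÷ 17982 → 100 full blocks, remainder 5945.
Within the partial block the first minute is 1800 frames and each further minute 1798, so 3 further minute boundaries passed. Total skipped labels = 18 × 100 + 2 × 3 = 1806.
Non-drop label index = 1804145 + 1806 = 1805951; at 30 labels/s that is 16:43:18:11, i.e. DF 16:43:18;11.

16:43:18;11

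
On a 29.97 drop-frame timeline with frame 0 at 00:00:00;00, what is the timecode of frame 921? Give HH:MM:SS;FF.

Ten DF minutes hold 17982 frames, so frame 921 lies in block 0 (frames 0–17981) with 921 frames into that block.
The block's first minute is 1800 frames and the rest 1798 each; 921 frames reaches minute 0, so 0 × 18 + 0 × 2 = 0 labels have been skipped so far.
Adding those back, label number 921 + 0 = 921 at 30 labels/s is 30 s + 21 f = 0 h 0 min 30 s frame 21, i.e. 00:00:30;21.

00:00:30;21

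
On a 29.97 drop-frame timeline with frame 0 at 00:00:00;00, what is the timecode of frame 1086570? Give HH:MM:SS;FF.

10:04:15;08

Each 10-minute DF block holds 10 × 60 × 30 − 9 × 2 = 17982 frames. 1086570 ÷ 17982 → 60 full blocks, remainder 7650.
Within the partial block the first minute is 1800 frames and each further minute 1798, so 4 further minute boundaries passed. Total skipped labels = 18 × 60 + 2 × 4 = 1088.
Non-drop label index = 1086570 + 1088 = 1087658; at 30 labels/s that is 10:04:15:08, i.e. DF 10:04:15;08.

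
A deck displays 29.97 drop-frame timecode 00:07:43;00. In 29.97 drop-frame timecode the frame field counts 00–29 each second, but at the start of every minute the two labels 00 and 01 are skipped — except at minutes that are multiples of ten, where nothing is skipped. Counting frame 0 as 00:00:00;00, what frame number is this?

Complete 10-minute blocks: 0, each 17982 frames → 0.
Remaining 7 whole minutes in the current block: 1800 + 6 × 1798 = 12588 frames.
Within the current minute: 43 × 30 + 0 − 2 = 1288 (labels ;00/;01 skipped at this minute). Total = 0 + 12588 + 1288 = 13876.

13876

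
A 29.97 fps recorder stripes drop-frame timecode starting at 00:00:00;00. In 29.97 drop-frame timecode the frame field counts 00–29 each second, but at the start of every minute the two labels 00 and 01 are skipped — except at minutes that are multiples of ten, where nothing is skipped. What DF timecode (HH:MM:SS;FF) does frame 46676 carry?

Each 10-minute DF block holds 10 × 60 × 30 − 9 × 2 = 17982 frames. 46676 ÷ 17982 → 2 full blocks, remainder 10712.
Within the partial block the first minute is 1800 frames and each further minute 1798, so 5 further minute boundaries passed. Total skipped labels = 18 × 2 + 2 × 5 = 46.
Non-drop label index = 46676 + 46 = 46722; at 30 labels/s that is 00:25:57:12, i.e. DF 00:25:57;12.

00:25:57;12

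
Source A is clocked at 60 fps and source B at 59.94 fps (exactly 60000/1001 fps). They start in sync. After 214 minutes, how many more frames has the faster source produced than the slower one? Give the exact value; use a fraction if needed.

770400/1001 frames

214 min = 12840 s.
A emits 60 × 12840 = 770400 frames; B emits 60000/1001 × 12840 = 770400000/1001.
Difference = 770400/1001 frames (≈ 769.6304); B is behind A.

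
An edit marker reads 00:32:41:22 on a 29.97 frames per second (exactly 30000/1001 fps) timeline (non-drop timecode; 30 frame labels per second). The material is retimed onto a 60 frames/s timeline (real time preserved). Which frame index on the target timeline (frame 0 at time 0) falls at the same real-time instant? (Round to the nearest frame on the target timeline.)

frame 117822

Source frame index: (0×3600 + 32×60 + 41) × 30 + 22 = 58852.
Real time: 58852 / (30000/1001) = 14727713/7500 s.
Target frame: (14727713/7500) × (60) = 14727713/125 ≈ 117821.704 → 117822.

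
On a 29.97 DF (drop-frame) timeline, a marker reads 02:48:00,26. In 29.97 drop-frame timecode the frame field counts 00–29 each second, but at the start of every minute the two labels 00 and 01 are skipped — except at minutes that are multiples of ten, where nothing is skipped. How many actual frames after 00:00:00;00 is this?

302122

Complete 10-minute blocks: 16, each 17982 frames → 287712.
Remaining 8 whole minutes in the current block: 1800 + 7 × 1798 = 14386 frames.
Within the current minute: 0 × 30 + 26 − 2 = 24 (labels ;00/;01 skipped at this minute). Total = 287712 + 14386 + 24 = 302122.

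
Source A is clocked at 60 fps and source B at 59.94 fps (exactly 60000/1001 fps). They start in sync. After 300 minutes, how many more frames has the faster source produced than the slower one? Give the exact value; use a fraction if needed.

1080000/1001 frames

300 min = 18000 s.
A emits 60 × 18000 = 1080000 frames; B emits 60000/1001 × 18000 = 1080000000/1001.
Difference = 1080000/1001 frames (≈ 1078.9211); B is behind A.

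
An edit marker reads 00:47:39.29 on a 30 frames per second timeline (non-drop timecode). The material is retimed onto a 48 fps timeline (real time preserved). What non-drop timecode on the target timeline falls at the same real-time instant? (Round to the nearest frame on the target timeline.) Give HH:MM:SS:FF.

Source frame index: (0×3600 + 47×60 + 39) × 30 + 29 = 85799.
Real time: 85799 / (30) = 85799/30 s.
Target frame: (85799/30) × (48) = 686392/5 ≈ 137278.400 → 137278.
At 48 labels/s: frame 137278 → 00:47:39:46.

00:47:39:46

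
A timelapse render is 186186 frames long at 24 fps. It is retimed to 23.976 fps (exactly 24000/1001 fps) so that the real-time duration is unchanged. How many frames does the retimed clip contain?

186000 frames

Target frames = source frames × (target rate / source rate) = 186186 × (24000/1001)/(24) = 186186 × 1000/1001 = 186000.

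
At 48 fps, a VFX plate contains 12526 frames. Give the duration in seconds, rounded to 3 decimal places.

Running time = 12526 × 1/48 = 6263/24 s ≈ 260.958 s.

260.958 seconds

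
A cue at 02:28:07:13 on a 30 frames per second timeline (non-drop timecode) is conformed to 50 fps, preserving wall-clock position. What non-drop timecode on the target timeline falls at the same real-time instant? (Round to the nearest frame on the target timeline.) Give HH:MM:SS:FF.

Source frame index: (2×3600 + 28×60 + 7) × 30 + 13 = 266623.
Real time: 266623 / (30) = 266623/30 s.
Target frame: (266623/30) × (50) = 1333115/3 ≈ 444371.667 → 444372.
At 50 labels/s: frame 444372 → 02:28:07:22.

02:28:07:22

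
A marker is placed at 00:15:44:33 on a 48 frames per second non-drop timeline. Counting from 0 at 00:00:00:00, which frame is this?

Total seconds to the label: (0 × 3600 + 15 × 60 + 44) = 944.
Frame index = 944 × 48 + 33 = 45345.

frame 45345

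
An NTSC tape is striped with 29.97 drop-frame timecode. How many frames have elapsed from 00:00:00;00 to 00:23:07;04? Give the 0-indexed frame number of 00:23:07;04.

41572

Complete 10-minute blocks: 2, each 17982 frames → 35964.
Remaining 3 whole minutes in the current block: 1800 + 2 × 1798 = 5396 frames.
Within the current minute: 7 × 30 + 4 − 2 = 212 (labels ;00/;01 skipped at this minute). Total = 35964 + 5396 + 212 = 41572.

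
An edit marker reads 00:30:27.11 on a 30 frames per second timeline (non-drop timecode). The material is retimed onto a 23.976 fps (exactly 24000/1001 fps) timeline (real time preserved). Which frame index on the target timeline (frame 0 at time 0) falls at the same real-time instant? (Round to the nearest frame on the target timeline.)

frame 43813

Source frame index: (0×3600 + 30×60 + 27) × 30 + 11 = 54821.
Real time: 54821 / (30) = 54821/30 s.
Target frame: (54821/30) × (24000/1001) = 3373600/77 ≈ 43812.987 → 43813.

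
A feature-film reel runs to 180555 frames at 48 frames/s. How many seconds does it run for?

Running time = 180555 / (48) = 3761.5625 s.

3761.5625 seconds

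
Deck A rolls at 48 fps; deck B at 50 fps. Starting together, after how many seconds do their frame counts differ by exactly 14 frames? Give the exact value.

7 seconds

The gap grows by |50 − 48| = 2 frames per second.
Time for a 14-frame gap: 14 ÷ (2) = 7 s.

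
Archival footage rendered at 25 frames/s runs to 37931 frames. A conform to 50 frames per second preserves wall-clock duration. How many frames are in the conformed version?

Target frames = source frames × (target rate / source rate) = 37931 × (50)/(25) = 37931 × 2 = 75862.

75862 frames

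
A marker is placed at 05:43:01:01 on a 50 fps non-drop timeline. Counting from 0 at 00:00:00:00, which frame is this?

Total seconds to the label: (5 × 3600 + 43 × 60 + 1) = 20581.
Frame index = 20581 × 50 + 1 = 1029051.

frame 1029051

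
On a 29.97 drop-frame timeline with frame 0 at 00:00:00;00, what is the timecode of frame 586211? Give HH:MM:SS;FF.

Each 10-minute DF block holds 10 × 60 × 30 − 9 × 2 = 17982 frames. 586211 ÷ 17982 → 32 full blocks, remainder 10787.
Within the partial block the first minute is 1800 frames and each further minute 1798, so 5 further minute boundaries passed. Total skipped labels = 18 × 32 + 2 × 5 = 586.
Non-drop label index = 586211 + 586 = 586797; at 30 labels/s that is 05:25:59:27, i.e. DF 05:25:59;27.

05:25:59;27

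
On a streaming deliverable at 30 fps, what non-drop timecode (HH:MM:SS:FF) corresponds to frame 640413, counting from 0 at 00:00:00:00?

05:55:47:03

640413 ÷ 30 = 21347 full seconds, remainder 3 frames.
21347 s = 5 h 55 min 47 s.
Timecode: 05:55:47:03.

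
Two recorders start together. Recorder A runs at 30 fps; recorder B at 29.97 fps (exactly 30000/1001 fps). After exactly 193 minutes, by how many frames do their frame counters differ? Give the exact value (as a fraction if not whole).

193 min = 11580 s.
A emits 30 × 11580 = 347400 frames; B emits 30000/1001 × 11580 = 347400000/1001.
Difference = 347400/1001 frames (≈ 347.0529); B is behind A.

347400/1001 frames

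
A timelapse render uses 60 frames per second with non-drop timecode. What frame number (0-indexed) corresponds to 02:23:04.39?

Total seconds to the label: (2 × 3600 + 23 × 60 + 4) = 8584.
Frame index = 8584 × 60 + 39 = 515079.

frame 515079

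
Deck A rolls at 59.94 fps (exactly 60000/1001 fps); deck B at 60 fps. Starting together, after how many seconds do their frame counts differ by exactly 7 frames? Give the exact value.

7007/60 seconds

The gap grows by |60 − 60000/1001| = 60/1001 frames per second.
Time for a 7-frame gap: 7 ÷ (60/1001) = 7007/60 s.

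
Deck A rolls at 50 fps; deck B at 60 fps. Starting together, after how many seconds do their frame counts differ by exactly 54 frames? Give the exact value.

5.4 seconds

The gap grows by |60 − 50| = 10 frames per second.
Time for a 54-frame gap: 54 ÷ (10) = 5.4 s.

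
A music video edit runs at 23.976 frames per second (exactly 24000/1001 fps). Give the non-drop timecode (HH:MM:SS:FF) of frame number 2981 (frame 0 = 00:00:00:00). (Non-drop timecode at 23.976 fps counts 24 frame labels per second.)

2981 ÷ 24 = 124 full seconds, remainder 5 frames.
124 s = 0 h 2 min 4 s.
Timecode: 00:02:04:05.

00:02:04:05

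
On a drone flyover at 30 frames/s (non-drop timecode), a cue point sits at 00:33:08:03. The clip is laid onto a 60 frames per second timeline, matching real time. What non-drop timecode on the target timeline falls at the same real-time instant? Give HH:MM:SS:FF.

Source frame index: (0×3600 + 33×60 + 8) × 30 + 3 = 59643.
Real time: 59643 / (30) = 19881/10 s.
Target frame: (19881/10) × (60) = 119286.
At 60 labels/s: frame 119286 → 00:33:08:06.

00:33:08:06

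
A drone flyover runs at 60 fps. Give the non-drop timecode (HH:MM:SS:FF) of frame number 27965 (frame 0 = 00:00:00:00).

00:07:46:05

27965 ÷ 60 = 466 full seconds, remainder 5 frames.
466 s = 0 h 7 min 46 s.
Timecode: 00:07:46:05.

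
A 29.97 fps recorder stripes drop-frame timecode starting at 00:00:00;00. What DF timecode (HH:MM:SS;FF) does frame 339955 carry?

Ten DF minutes hold 17982 frames, so frame 339955 lies in block 18 (frames 323676–341657) with 16279 frames into that block.
The block's first minute is 1800 frames and the rest 1798 each; 16279 frames reaches minute 9, so 18 × 18 + 9 × 2 = 342 labels have been skipped so far.
Adding those back, label number 339955 + 342 = 340297 at 30 labels/s is 11343 s + 7 f = 3 h 9 min 3 s frame 7, i.e. 03:09:03;07.

03:09:03;07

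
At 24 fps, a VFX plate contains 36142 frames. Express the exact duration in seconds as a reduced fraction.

Running time = 36142 ÷ (24) = 36142 × 1/24 = 18071/12 s.

18071/12 seconds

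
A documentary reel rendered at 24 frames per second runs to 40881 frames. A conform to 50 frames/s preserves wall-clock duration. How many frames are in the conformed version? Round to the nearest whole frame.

Frames at target rate = 40881 × (50) / (24) = 340675/4 ≈ 85168.750.
Nearest whole frame: 85169.

85169 frames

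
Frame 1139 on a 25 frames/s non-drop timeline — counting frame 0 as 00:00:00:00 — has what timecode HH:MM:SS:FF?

1139 ÷ 25 = 45 full seconds, remainder 14 frames.
45 s = 0 h 0 min 45 s.
Timecode: 00:00:45:14.

00:00:45:14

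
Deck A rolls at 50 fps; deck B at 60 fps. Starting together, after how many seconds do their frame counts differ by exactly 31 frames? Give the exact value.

3.1 seconds

The gap grows by |60 − 50| = 10 frames per second.
Time for a 31-frame gap: 31 ÷ (10) = 3.1 s.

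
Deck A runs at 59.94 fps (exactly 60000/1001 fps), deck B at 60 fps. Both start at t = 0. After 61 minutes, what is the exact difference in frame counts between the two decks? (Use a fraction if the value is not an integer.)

61 min = 3660 s.
A emits 60000/1001 × 3660 = 219600000/1001 frames; B emits 60 × 3660 = 219600.
Difference = 219600/1001 frames (≈ 219.3806); B is ahead of A.

219600/1001 frames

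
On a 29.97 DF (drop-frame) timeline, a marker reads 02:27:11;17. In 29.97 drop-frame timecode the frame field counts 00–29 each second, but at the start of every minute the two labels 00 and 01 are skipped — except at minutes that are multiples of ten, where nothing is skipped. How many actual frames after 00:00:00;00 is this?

As if non-drop at 30 labels/s: (2 × 3600 + 27 × 60 + 11) × 30 + 17 = 264947.
Minute boundaries passed: 147; those not divisible by 10: 147 − 14 = 133; dropped labels = 2 × 133 = 266.
Actual frame index = 264947 − 266 = 264681.

264681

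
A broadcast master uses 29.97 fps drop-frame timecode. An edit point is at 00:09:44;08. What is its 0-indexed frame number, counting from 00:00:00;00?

As if non-drop at 30 labels/s: (0 × 3600 + 9 × 60 + 44) × 30 + 8 = 17528.
Minute boundaries passed: 9; those not divisible by 10: 9 − 0 = 9; dropped labels = 2 × 9 = 18.
Actual frame index = 17528 − 18 = 17510.

17510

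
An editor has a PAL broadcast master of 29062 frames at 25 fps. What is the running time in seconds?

Running time = 29062 / (25) = 1162.48 s.

1162.48 seconds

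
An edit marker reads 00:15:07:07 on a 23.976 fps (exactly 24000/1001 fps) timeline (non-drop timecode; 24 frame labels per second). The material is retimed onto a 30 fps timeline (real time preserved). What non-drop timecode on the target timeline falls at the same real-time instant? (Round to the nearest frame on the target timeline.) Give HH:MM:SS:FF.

00:15:08:06

Source frame index: (0×3600 + 15×60 + 7) × 24 + 7 = 21775.
Real time: 21775 / (24000/1001) = 871871/960 s.
Target frame: (871871/960) × (30) = 871871/32 ≈ 27245.969 → 27246.
At 30 labels/s: frame 27246 → 00:15:08:06.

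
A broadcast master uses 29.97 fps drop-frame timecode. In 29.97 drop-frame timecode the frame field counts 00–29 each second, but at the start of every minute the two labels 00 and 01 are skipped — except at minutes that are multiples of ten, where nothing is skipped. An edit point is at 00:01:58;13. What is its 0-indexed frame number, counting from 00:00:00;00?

3551

As if non-drop at 30 labels/s: (0 × 3600 + 1 × 60 + 58) × 30 + 13 = 3553.
Minute boundaries passed: 1; those not divisible by 10: 1 − 0 = 1; dropped labels = 2 × 1 = 2.
Actual frame index = 3553 − 2 = 3551.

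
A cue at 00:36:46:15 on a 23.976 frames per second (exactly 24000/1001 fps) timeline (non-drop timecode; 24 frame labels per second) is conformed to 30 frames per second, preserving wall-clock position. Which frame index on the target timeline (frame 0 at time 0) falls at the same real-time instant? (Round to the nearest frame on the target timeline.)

Source frame index: (0×3600 + 36×60 + 46) × 24 + 15 = 52959.
Real time: 52959 / (24000/1001) = 17670653/8000 s.
Target frame: (17670653/8000) × (30) = 53011959/800 ≈ 66264.949 → 66265.

frame 66265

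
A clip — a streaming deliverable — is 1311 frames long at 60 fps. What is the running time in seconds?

21.85 seconds

Running time = 1311 / (60) = 21.85 s.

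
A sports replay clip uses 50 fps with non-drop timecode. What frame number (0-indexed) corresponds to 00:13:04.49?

39249

Total seconds to the label: (0 × 3600 + 13 × 60 + 4) = 784.
Frame index = 784 × 50 + 49 = 39249.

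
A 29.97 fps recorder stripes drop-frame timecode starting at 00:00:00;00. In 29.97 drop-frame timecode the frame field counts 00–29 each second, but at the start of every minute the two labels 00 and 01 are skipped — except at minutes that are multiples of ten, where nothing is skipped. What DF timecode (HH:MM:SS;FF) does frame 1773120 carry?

16:26:03;06

Ten DF minutes hold 17982 frames, so frame 1773120 lies in block 98 (frames 1762236–1780217) with 10884 frames into that block.
The block's first minute is 1800 frames and the rest 1798 each; 10884 frames reaches minute 6, so 98 × 18 + 6 × 2 = 1776 labels have been skipped so far.
Adding those back, label number 1773120 + 1776 = 1774896 at 30 labels/s is 59163 s + 6 f = 16 h 26 min 3 s frame 6, i.e. 16:26:03;06.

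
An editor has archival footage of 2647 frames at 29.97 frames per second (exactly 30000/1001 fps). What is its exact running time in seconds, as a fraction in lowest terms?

2649647/30000 seconds

Running time = 2647 ÷ (30000/1001) = 2647 × 1001/30000 = 2649647/30000 s.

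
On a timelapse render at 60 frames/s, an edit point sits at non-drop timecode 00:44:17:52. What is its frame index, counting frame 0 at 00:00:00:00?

159472

Total seconds to the label: (0 × 3600 + 44 × 60 + 17) = 2657.
Frame index = 2657 × 60 + 52 = 159472.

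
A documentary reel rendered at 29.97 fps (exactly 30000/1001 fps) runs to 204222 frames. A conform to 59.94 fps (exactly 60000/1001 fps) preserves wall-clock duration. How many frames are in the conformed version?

408444 frames

Target frames = source frames × (target rate / source rate) = 204222 × (60000/1001)/(30000/1001) = 204222 × 2 = 408444.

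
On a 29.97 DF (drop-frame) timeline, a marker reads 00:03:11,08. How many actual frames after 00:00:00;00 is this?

5732

Complete 10-minute blocks: 0, each 17982 frames → 0.
Remaining 3 whole minutes in the current block: 1800 + 2 × 1798 = 5396 frames.
Within the current minute: 11 × 30 + 8 − 2 = 336 (labels ;00/;01 skipped at this minute). Total = 0 + 5396 + 336 = 5732.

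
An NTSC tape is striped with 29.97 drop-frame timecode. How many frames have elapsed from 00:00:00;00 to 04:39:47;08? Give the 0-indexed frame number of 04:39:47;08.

As if non-drop at 30 labels/s: (4 × 3600 + 39 × 60 + 47) × 30 + 8 = 503618.
Minute boundaries passed: 279; those not divisible by 10: 279 − 27 = 252; dropped labels = 2 × 252 = 504.
Actual frame index = 503618 − 504 = 503114.

503114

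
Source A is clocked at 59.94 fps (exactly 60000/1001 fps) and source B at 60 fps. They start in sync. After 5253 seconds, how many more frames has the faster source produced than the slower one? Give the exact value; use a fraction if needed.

315180/1001 frames

A emits 60000/1001 × 5253 = 315180000/1001 frames; B emits 60 × 5253 = 315180.
Difference = 315180/1001 frames (≈ 314.8651); B is ahead of A.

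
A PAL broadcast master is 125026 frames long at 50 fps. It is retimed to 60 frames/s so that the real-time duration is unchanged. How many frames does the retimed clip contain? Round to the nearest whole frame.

150031 frames

Frames at target rate = 125026 × (60) / (50) = 750156/5 ≈ 150031.200.
Nearest whole frame: 150031.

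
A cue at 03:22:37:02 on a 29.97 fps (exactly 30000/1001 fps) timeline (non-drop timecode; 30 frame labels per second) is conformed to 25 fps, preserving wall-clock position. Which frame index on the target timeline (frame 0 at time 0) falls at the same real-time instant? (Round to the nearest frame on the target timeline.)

frame 304231

Source frame index: (3×3600 + 22×60 + 37) × 30 + 2 = 364712.
Real time: 364712 / (30000/1001) = 45634589/3750 s.
Target frame: (45634589/3750) × (25) = 45634589/150 ≈ 304230.593 → 304231.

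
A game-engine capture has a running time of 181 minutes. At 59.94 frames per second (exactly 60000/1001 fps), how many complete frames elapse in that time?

650949 frames

181 min = 10860 s.
Frames = 10860 × 60000/1001 = 651600000/1001 ≈ 650949.0509.
Complete frames: 650949.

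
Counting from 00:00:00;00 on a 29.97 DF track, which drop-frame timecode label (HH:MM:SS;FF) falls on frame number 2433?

00:01:21;05

Each 10-minute DF block holds 10 × 60 × 30 − 9 × 2 = 17982 frames. 2433 ÷ 17982 → 0 full blocks, remainder 2433.
Within the partial block the first minute is 1800 frames and each further minute 1798, so 1 further minute boundary passed. Total skipped labels = 18 × 0 + 2 × 1 = 2.
Non-drop label index = 2433 + 2 = 2435; at 30 labels/s that is 00:01:21:05, i.e. DF 00:01:21;05.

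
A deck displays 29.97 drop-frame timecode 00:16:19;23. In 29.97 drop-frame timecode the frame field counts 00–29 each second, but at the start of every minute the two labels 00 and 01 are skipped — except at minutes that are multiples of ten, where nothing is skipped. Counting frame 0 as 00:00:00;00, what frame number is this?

29363

Complete 10-minute blocks: 1, each 17982 frames → 17982.
Remaining 6 whole minutes in the current block: 1800 + 5 × 1798 = 10790 frames.
Within the current minute: 19 × 30 + 23 − 2 = 591 (labels ;00/;01 skipped at this minute). Total = 17982 + 10790 + 591 = 29363.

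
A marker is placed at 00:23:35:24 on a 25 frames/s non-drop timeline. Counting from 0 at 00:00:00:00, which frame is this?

frame 35399

Total seconds to the label: (0 × 3600 + 23 × 60 + 35) = 1415.
Frame index = 1415 × 25 + 24 = 35399.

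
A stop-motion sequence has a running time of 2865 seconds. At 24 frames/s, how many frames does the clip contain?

Frames = 2865 × 24 = 68760.

68760 frames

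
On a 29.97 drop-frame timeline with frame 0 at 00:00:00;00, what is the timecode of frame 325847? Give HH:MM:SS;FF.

03:01:12;13

Each 10-minute DF block holds 10 × 60 × 30 − 9 × 2 = 17982 frames. 325847 ÷ 17982 → 18 full blocks, remainder 2171.
Within the partial block the first minute is 1800 frames and each further minute 1798, so 1 further minute boundary passed. Total skipped labels = 18 × 18 + 2 × 1 = 326.
Non-drop label index = 325847 + 326 = 326173; at 30 labels/s that is 03:01:12:13, i.e. DF 03:01:12;13.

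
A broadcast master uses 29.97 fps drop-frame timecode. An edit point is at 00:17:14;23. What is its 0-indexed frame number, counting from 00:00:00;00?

31011

As if non-drop at 30 labels/s: (0 × 3600 + 17 × 60 + 14) × 30 + 23 = 31043.
Minute boundaries passed: 17; those not divisible by 10: 17 − 1 = 16; dropped labels = 2 × 16 = 32.
Actual frame index = 31043 − 32 = 31011.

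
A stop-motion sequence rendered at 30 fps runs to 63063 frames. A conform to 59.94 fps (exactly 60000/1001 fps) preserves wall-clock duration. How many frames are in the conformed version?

Target frames = source frames × (target rate / source rate) = 63063 × (60000/1001)/(30) = 63063 × 2000/1001 = 126000.

126000 frames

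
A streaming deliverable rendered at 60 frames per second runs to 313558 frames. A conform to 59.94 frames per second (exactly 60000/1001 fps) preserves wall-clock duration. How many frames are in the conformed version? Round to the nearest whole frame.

313245 frames

Frames at target rate = 313558 × (60000/1001) / (60) = 44794000/143 ≈ 313244.755.
Nearest whole frame: 313245.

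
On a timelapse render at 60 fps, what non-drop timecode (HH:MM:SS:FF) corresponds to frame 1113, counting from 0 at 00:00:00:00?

1113 ÷ 60 = 18 full seconds, remainder 33 frames.
18 s = 0 h 0 min 18 s.
Timecode: 00:00:18:33.

00:00:18:33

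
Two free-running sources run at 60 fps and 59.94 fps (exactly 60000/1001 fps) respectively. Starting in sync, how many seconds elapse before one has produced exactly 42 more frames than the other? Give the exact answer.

The gap grows by |60000/1001 − 60| = 60/1001 frames per second.
Time for a 42-frame gap: 42 ÷ (60/1001) = 700.7 s.

700.7 seconds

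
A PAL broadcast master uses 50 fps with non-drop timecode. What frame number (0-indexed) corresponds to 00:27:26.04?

82304

Total seconds to the label: (0 × 3600 + 27 × 60 + 26) = 1646.
Frame index = 1646 × 50 + 4 = 82304.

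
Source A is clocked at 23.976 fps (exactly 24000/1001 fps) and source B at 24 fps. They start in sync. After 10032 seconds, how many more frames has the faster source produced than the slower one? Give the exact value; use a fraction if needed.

A emits 24000/1001 × 10032 = 21888000/91 frames; B emits 24 × 10032 = 240768.
Difference = 21888/91 frames (≈ 240.5275); B is ahead of A.

21888/91 frames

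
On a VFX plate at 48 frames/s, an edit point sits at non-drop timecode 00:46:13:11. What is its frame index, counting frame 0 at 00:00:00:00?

frame 133115

Total seconds to the label: (0 × 3600 + 46 × 60 + 13) = 2773.
Frame index = 2773 × 48 + 11 = 133115.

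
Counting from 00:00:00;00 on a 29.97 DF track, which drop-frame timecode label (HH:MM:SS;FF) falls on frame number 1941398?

Each 10-minute DF block holds 10 × 60 × 30 − 9 × 2 = 17982 frames. 1941398 ÷ 17982 → 107 full blocks, remainder 17324.
Within the partial block the first minute is 1800 frames and each further minute 1798, so 9 further minute boundaries passed. Total skipped labels = 18 × 107 + 2 × 9 = 1944.
Non-drop label index = 1941398 + 1944 = 1943342; at 30 labels/s that is 17:59:38:02, i.e. DF 17:59:38;02.

17:59:38;02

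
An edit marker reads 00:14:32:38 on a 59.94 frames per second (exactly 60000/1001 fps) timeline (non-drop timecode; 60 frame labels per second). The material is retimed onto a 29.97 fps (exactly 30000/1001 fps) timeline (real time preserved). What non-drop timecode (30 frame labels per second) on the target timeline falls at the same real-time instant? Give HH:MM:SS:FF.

00:14:32:19

Source frame index: (0×3600 + 14×60 + 32) × 60 + 38 = 52358.
Real time: 52358 / (60000/1001) = 26205179/30000 s.
Target frame: (26205179/30000) × (30000/1001) = 26179.
At 30 labels/s: frame 26179 → 00:14:32:19.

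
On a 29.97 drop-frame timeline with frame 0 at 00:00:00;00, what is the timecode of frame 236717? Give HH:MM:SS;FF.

Ten DF minutes hold 17982 frames, so frame 236717 lies in block 13 (frames 233766–251747) with 2951 frames into that block.
The block's first minute is 1800 frames and the rest 1798 each; 2951 frames reaches minute 1, so 13 × 18 + 1 × 2 = 236 labels have been skipped so far.
Adding those back, label number 236717 + 236 = 236953 at 30 labels/s is 7898 s + 13 f = 2 h 11 min 38 s frame 13, i.e. 02:11:38;13.

02:11:38;13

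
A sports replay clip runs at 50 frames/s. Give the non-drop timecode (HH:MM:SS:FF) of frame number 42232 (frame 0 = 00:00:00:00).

00:14:04:32

42232 ÷ 50 = 844 full seconds, remainder 32 frames.
844 s = 0 h 14 min 4 s.
Timecode: 00:14:04:32.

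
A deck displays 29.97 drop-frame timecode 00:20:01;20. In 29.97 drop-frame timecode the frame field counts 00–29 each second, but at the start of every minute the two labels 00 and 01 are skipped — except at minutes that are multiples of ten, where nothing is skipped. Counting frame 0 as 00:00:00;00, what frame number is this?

36014

As if non-drop at 30 labels/s: (0 × 3600 + 20 × 60 + 1) × 30 + 20 = 36050.
Minute boundaries passed: 20; those not divisible by 10: 20 − 2 = 18; dropped labels = 2 × 18 = 36.
Actual frame index = 36050 − 36 = 36014.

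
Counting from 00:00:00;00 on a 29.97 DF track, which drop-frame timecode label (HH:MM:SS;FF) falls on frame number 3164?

Each 10-minute DF block holds 10 × 60 × 30 − 9 × 2 = 17982 frames. 3164 ÷ 17982 → 0 full blocks, remainder 3164.
Within the partial block the first minute is 1800 frames and each further minute 1798, so 1 further minute boundary passed. Total skipped labels = 18 × 0 + 2 × 1 = 2.
Non-drop label index = 3164 + 2 = 3166; at 30 labels/s that is 00:01:45:16, i.e. DF 00:01:45;16.

00:01:45;16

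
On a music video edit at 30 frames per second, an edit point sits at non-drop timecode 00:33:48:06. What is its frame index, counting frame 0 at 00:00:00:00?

60846

Total seconds to the label: (0 × 3600 + 33 × 60 + 48) = 2028.
Frame index = 2028 × 30 + 6 = 60846.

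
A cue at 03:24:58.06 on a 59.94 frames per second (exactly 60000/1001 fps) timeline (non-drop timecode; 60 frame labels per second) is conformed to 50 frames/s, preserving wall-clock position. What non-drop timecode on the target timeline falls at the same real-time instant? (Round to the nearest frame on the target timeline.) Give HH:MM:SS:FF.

Source frame index: (3×3600 + 24×60 + 58) × 60 + 6 = 737886.
Real time: 737886 / (60000/1001) = 123103981/10000 s.
Target frame: (123103981/10000) × (50) = 123103981/200 ≈ 615519.905 → 615520.
At 50 labels/s: frame 615520 → 03:25:10:20.

03:25:10:20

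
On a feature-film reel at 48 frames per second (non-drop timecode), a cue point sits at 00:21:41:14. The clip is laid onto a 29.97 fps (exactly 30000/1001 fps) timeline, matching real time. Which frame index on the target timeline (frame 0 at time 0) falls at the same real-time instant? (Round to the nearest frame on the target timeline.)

frame 39000

Source frame index: (0×3600 + 21×60 + 41) × 48 + 14 = 62462.
Real time: 62462 / (48) = 31231/24 s.
Target frame: (31231/24) × (30000/1001) = 39038750/1001 ≈ 38999.750 → 39000.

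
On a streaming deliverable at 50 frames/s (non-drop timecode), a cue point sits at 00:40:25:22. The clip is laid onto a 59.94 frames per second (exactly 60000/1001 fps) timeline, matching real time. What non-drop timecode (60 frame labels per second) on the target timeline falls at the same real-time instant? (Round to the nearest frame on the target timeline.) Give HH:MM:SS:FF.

00:40:23:01

Source frame index: (0×3600 + 40×60 + 25) × 50 + 22 = 121272.
Real time: 121272 / (50) = 60636/25 s.
Target frame: (60636/25) × (60000/1001) = 145526400/1001 ≈ 145381.019 → 145381.
At 60 labels/s: frame 145381 → 00:40:23:01.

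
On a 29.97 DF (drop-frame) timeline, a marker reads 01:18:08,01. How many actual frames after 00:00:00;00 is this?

140499

Complete 10-minute blocks: 7, each 17982 frames → 125874.
Remaining 8 whole minutes in the current block: 1800 + 7 × 1798 = 14386 frames.
Within the current minute: 8 × 30 + 1 − 2 = 239 (labels ;00/;01 skipped at this minute). Total = 125874 + 14386 + 239 = 140499.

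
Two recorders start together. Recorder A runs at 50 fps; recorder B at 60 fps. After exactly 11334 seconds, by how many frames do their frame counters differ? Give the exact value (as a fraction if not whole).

113340 frames

A emits 50 × 11334 = 566700 frames; B emits 60 × 11334 = 680040.
Difference = 113340 frames; B is ahead of A.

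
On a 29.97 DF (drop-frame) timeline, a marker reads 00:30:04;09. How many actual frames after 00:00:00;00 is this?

54075

Complete 10-minute blocks: 3, each 17982 frames → 53946.
Remaining 0 whole minutes in the current block: 0 frames.
Within the current minute: 4 × 30 + 9 = 129. Total = 53946 + 0 + 129 = 54075.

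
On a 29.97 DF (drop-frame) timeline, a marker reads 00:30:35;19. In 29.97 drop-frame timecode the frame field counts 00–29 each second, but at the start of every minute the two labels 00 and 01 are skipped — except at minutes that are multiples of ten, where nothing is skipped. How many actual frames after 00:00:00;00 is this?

Complete 10-minute blocks: 3, each 17982 frames → 53946.
Remaining 0 whole minutes in the current block: 0 frames.
Within the current minute: 35 × 30 + 19 = 1069. Total = 53946 + 0 + 1069 = 55015.

55015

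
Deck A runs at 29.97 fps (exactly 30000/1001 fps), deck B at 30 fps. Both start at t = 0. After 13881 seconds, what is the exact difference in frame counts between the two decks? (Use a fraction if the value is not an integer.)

A emits 30000/1001 × 13881 = 59490000/143 frames; B emits 30 × 13881 = 416430.
Difference = 59490/143 frames (≈ 416.0140); B is ahead of A.

59490/143 frames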